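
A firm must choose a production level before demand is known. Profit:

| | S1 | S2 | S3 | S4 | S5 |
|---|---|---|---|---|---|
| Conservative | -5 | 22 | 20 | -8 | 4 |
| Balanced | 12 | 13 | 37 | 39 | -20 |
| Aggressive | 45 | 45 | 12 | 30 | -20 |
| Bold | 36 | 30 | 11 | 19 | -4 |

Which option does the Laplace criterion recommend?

Aggressive

Row averages: Conservative=6.6, Balanced=16.2, Aggressive=22.4, Bold=18.4
Highest average = 22.4 → Aggressive.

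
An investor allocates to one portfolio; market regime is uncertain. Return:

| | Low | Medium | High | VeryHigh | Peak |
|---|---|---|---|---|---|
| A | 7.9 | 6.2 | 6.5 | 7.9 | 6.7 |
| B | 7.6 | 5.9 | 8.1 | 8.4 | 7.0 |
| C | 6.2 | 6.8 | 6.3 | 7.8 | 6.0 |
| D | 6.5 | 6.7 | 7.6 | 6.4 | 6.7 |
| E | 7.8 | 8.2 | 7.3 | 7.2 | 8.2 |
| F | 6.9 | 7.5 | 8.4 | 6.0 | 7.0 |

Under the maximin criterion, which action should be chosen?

Row minima: A=6.2, B=5.9, C=6.0, D=6.4, E=7.2, F=6.0
Best worst-case = 7.2 → E.

E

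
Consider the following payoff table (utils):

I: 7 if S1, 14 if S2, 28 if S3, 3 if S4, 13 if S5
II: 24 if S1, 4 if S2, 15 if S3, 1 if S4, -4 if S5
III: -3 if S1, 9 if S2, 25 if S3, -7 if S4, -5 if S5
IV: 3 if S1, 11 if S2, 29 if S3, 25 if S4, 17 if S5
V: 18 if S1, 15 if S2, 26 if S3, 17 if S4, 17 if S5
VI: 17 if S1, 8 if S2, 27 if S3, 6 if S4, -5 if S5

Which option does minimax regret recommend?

V

Column bests: S1=24, S2=15, S3=29, S4=25, S5=17.
I regrets: 17, 1, 1, 22, 4 → max 22
II regrets: 0, 11, 14, 24, 21 → max 24
III regrets: 27, 6, 4, 32, 22 → max 32
IV regrets: 21, 4, 0, 0, 0 → max 21
V regrets: 6, 0, 3, 8, 0 → max 8
VI regrets: 7, 7, 2, 19, 22 → max 22
Smallest max regret = 8 → V.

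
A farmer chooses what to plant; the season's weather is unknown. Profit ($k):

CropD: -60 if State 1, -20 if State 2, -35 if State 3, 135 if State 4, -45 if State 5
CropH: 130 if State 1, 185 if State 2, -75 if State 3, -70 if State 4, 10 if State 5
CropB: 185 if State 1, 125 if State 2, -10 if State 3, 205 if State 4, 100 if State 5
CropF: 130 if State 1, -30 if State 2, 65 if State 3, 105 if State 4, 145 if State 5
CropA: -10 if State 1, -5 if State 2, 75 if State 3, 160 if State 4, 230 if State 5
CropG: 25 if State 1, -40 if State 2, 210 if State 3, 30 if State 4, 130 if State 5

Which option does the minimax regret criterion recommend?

CropA

Column bests: State 1=185, State 2=185, State 3=210, State 4=205, State 5=230.
CropD regrets: 245, 205, 245, 70, 275 → max 275
CropH regrets: 55, 0, 285, 275, 220 → max 285
CropB regrets: 0, 60, 220, 0, 130 → max 220
CropF regrets: 55, 215, 145, 100, 85 → max 215
CropA regrets: 195, 190, 135, 45, 0 → max 195
CropG regrets: 160, 225, 0, 175, 100 → max 225
Smallest max regret = 195 → CropA.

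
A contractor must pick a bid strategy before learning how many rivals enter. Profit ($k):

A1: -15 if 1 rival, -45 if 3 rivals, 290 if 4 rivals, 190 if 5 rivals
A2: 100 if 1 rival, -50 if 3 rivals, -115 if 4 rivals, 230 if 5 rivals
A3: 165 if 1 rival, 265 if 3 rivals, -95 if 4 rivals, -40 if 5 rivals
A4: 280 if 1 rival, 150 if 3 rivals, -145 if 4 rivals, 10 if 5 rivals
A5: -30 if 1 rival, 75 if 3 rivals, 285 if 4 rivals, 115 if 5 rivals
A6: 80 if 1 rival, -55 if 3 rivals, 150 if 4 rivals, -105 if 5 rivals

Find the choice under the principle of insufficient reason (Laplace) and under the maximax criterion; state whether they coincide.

Row averages: A1=105, A2=41.25, A3=73.75, A4=73.75, A5=111.25, A6=17.5
Highest average = 111.25 → A5.
Row maxima: A1=290, A2=230, A3=265, A4=280, A5=285, A6=150
Best best-case = 290 → A1.

laplace → A5; maximax → A1 (disagree)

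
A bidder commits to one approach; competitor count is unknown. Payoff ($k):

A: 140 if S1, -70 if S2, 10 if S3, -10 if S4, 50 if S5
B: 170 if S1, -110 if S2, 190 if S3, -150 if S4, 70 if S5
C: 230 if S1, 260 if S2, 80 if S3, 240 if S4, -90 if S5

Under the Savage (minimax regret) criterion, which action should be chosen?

C

Column bests: S1=230, S2=260, S3=190, S4=240, S5=70.
A regrets: 90, 330, 180, 250, 20 → max 330
B regrets: 60, 370, 0, 390, 0 → max 390
C regrets: 0, 0, 110, 0, 160 → max 160
Smallest max regret = 160 → C.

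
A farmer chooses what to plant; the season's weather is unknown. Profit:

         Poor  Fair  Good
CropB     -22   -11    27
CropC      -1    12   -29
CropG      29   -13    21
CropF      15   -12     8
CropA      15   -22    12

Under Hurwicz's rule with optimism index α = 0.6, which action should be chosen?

CropG

CropB: 0.6·27 + 0.4·(-22) = 7.4
CropC: 0.6·12 + 0.4·(-29) = -4.4
CropG: 0.6·29 + 0.4·(-13) = 12.2
CropF: 0.6·15 + 0.4·(-12) = 4.2
CropA: 0.6·15 + 0.4·(-22) = 0.2
Highest Hurwicz score = 12.2 → CropG.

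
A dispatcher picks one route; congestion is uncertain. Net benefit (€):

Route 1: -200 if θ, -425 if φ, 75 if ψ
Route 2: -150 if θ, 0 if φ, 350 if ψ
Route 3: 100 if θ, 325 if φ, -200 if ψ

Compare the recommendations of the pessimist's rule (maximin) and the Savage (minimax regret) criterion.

Row minima: Route 1=-425, Route 2=-150, Route 3=-200
Best worst-case = -150 → Route 2.
Column bests: θ=100, φ=325, ψ=350.
Route 1 regrets: 300, 750, 275 → max 750
Route 2 regrets: 250, 325, 0 → max 325
Route 3 regrets: 0, 0, 550 → max 550
Smallest max regret = 325 → Route 2.

maximin → Route 2; minimax regret → Route 2 (agree)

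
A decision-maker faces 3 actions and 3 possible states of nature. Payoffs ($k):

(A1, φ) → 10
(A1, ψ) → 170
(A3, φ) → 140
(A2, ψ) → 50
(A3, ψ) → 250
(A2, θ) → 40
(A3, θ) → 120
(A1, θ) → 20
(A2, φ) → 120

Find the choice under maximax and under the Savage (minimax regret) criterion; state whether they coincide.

Row maxima: A1=170, A2=120, A3=250
Best best-case = 250 → A3.
Column bests: θ=120, φ=140, ψ=250.
A1 regrets: 100, 130, 80 → max 130
A2 regrets: 80, 20, 200 → max 200
A3 regrets: 0, 0, 0 → max 0
Smallest max regret = 0 → A3.

maximax → A3; minimax regret → A3 (agree)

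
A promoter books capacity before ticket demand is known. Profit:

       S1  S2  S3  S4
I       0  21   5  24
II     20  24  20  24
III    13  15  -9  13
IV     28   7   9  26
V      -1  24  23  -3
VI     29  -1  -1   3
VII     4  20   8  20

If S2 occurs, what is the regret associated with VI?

25

Best payoff under S2 is 24.
Regret = 24 − (-1) = 25.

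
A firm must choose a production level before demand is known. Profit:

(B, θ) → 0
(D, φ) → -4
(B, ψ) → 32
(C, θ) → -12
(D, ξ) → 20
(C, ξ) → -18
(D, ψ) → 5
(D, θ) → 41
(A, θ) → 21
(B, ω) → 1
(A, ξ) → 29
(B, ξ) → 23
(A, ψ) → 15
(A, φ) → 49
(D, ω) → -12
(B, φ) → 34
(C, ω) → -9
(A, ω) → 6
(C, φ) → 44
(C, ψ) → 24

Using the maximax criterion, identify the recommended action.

Row maxima: A=49, B=34, C=44, D=41
Best best-case = 49 → A.

A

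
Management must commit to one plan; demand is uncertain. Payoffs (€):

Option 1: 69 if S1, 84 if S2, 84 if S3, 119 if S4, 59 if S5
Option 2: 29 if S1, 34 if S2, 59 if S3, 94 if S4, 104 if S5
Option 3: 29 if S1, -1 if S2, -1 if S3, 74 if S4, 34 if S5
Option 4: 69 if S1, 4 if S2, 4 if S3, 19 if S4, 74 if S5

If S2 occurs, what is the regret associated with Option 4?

Best payoff under S2 is 84.
Regret = 84 − 4 = 80.

80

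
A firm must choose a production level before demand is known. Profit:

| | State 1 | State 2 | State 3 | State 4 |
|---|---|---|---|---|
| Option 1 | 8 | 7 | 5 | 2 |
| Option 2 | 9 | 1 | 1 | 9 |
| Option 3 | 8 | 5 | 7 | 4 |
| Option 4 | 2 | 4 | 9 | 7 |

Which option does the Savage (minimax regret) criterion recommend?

Option 3

Column bests: State 1=9, State 2=7, State 3=9, State 4=9.
Option 1 regrets: 1, 0, 4, 7 → max 7
Option 2 regrets: 0, 6, 8, 0 → max 8
Option 3 regrets: 1, 2, 2, 5 → max 5
Option 4 regrets: 7, 3, 0, 2 → max 7
Smallest max regret = 5 → Option 3.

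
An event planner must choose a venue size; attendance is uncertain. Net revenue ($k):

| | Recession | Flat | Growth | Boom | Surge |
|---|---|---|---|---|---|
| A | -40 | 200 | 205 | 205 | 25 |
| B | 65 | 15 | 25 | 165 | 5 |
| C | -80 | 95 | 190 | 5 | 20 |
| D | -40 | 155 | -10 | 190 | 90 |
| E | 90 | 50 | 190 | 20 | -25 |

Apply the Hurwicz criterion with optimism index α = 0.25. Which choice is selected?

A: 0.25·205 + 0.75·(-40) = 21.25
B: 0.25·165 + 0.75·5 = 45
C: 0.25·190 + 0.75·(-80) = -12.5
D: 0.25·190 + 0.75·(-40) = 17.5
E: 0.25·190 + 0.75·(-25) = 28.75
Highest Hurwicz score = 45 → B.

B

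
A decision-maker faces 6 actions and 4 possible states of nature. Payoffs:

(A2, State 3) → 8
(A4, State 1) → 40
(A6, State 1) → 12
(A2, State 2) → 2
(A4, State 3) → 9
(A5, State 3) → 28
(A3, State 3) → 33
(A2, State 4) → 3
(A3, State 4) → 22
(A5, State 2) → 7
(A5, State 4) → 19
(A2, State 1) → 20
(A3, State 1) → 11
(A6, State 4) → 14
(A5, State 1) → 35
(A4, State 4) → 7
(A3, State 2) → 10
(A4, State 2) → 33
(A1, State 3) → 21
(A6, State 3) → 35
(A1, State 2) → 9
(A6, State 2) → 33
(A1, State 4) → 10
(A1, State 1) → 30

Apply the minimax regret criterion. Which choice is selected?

Column bests: State 1=40, State 2=33, State 3=35, State 4=22.
A1 regrets: 10, 24, 14, 12 → max 24
A2 regrets: 20, 31, 27, 19 → max 31
A3 regrets: 29, 23, 2, 0 → max 29
A4 regrets: 0, 0, 26, 15 → max 26
A5 regrets: 5, 26, 7, 3 → max 26
A6 regrets: 28, 0, 0, 8 → max 28
Smallest max regret = 24 → A1.

A1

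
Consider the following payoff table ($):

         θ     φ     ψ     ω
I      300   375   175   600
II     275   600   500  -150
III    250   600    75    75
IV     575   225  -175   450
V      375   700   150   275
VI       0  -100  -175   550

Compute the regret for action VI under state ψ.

Best payoff under ψ is 500.
Regret = 500 − (-175) = 675.

675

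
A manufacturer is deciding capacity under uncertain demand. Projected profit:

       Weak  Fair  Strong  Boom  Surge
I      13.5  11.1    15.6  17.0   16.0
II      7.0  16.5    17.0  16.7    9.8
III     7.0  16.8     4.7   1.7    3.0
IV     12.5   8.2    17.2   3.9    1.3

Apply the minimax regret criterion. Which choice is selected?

I

Column bests: Weak=13.5, Fair=16.8, Strong=17.2, Boom=17.0, Surge=16.0.
I regrets: 0.0, 5.7, 1.6, 0.0, 0.0 → max 5.7
II regrets: 6.5, 0.3, 0.2, 0.3, 6.2 → max 6.5
III regrets: 6.5, 0.0, 12.5, 15.3, 13.0 → max 15.3
IV regrets: 1.0, 8.6, 0.0, 13.1, 14.7 → max 14.7
Smallest max regret = 5.7 → I.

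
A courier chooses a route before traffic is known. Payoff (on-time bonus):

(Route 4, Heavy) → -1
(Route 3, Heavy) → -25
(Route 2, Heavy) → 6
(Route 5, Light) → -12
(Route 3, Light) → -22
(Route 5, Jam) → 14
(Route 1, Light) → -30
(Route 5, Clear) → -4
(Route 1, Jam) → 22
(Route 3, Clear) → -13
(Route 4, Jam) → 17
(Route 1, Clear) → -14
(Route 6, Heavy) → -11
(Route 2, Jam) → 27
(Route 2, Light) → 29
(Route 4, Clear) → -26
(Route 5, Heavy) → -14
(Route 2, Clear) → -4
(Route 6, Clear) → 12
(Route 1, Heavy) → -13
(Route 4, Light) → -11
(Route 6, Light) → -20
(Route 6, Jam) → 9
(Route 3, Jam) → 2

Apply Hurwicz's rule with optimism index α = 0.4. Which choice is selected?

Route 1: 0.4·22 + 0.6·(-30) = -9.2
Route 2: 0.4·29 + 0.6·(-4) = 9.2
Route 3: 0.4·2 + 0.6·(-25) = -14.2
Route 4: 0.4·17 + 0.6·(-26) = -8.8
Route 5: 0.4·14 + 0.6·(-14) = -2.8
Route 6: 0.4·12 + 0.6·(-20) = -7.2
Highest Hurwicz score = 9.2 → Route 2.

Route 2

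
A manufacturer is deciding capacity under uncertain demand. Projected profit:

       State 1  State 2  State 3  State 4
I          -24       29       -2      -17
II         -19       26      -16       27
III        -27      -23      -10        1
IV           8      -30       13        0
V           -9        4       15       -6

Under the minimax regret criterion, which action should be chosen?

II

Column bests: State 1=8, State 2=29, State 3=15, State 4=27.
I regrets: 32, 0, 17, 44 → max 44
II regrets: 27, 3, 31, 0 → max 31
III regrets: 35, 52, 25, 26 → max 52
IV regrets: 0, 59, 2, 27 → max 59
V regrets: 17, 25, 0, 33 → max 33
Smallest max regret = 31 → II.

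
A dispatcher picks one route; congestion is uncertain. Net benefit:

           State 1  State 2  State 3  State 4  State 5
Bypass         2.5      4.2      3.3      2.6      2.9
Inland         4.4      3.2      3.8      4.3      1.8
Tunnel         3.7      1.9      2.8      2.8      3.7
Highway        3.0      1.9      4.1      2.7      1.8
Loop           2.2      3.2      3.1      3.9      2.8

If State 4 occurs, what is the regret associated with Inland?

0.0

Best payoff under State 4 is 4.3.
Regret = 4.3 − 4.3 = 0.0.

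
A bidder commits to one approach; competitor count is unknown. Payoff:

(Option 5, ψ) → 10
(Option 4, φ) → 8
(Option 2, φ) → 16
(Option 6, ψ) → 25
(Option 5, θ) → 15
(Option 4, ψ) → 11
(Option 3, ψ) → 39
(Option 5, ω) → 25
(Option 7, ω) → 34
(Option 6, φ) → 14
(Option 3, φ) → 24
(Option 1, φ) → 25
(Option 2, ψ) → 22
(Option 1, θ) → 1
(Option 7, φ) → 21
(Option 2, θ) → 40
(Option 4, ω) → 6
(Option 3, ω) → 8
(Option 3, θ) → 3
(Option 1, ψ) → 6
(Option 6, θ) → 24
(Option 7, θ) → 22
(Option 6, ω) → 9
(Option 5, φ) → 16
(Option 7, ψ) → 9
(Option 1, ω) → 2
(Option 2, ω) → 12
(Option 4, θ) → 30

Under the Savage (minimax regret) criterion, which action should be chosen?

Option 2

Column bests: θ=40, φ=25, ψ=39, ω=34.
Option 1 regrets: 39, 0, 33, 32 → max 39
Option 2 regrets: 0, 9, 17, 22 → max 22
Option 3 regrets: 37, 1, 0, 26 → max 37
Option 4 regrets: 10, 17, 28, 28 → max 28
Option 5 regrets: 25, 9, 29, 9 → max 29
Option 6 regrets: 16, 11, 14, 25 → max 25
Option 7 regrets: 18, 4, 30, 0 → max 30
Smallest max regret = 22 → Option 2.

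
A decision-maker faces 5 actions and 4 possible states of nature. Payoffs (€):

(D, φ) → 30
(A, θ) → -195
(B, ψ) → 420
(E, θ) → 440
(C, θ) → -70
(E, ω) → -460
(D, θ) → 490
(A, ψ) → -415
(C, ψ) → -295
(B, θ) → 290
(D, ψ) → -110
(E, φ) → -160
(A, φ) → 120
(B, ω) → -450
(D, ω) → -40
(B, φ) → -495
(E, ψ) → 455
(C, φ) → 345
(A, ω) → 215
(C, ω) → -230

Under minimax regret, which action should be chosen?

Column bests: θ=490, φ=345, ψ=455, ω=215.
A regrets: 685, 225, 870, 0 → max 870
B regrets: 200, 840, 35, 665 → max 840
C regrets: 560, 0, 750, 445 → max 750
D regrets: 0, 315, 565, 255 → max 565
E regrets: 50, 505, 0, 675 → max 675
Smallest max regret = 565 → D.

D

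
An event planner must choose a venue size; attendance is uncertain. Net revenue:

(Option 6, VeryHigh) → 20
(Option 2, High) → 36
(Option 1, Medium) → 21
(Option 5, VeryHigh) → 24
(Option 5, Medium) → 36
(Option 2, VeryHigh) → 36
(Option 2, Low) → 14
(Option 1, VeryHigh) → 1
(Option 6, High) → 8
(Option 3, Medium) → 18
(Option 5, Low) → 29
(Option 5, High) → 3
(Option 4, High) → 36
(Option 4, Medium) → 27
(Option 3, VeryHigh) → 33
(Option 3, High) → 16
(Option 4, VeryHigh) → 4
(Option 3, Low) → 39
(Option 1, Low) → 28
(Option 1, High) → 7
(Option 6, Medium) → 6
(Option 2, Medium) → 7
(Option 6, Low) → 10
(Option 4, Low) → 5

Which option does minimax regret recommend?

Option 3

Column bests: Low=39, Medium=36, High=36, VeryHigh=36.
Option 1 regrets: 11, 15, 29, 35 → max 35
Option 2 regrets: 25, 29, 0, 0 → max 29
Option 3 regrets: 0, 18, 20, 3 → max 20
Option 4 regrets: 34, 9, 0, 32 → max 34
Option 5 regrets: 10, 0, 33, 12 → max 33
Option 6 regrets: 29, 30, 28, 16 → max 30
Smallest max regret = 20 → Option 3.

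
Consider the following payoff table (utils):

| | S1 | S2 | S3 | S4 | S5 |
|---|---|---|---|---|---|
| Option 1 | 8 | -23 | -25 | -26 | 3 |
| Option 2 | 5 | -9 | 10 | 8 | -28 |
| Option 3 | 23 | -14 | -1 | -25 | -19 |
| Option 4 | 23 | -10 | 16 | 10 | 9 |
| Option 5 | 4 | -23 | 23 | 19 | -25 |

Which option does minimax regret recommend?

Option 4

Column bests: S1=23, S2=-9, S3=23, S4=19, S5=9.
Option 1 regrets: 15, 14, 48, 45, 6 → max 48
Option 2 regrets: 18, 0, 13, 11, 37 → max 37
Option 3 regrets: 0, 5, 24, 44, 28 → max 44
Option 4 regrets: 0, 1, 7, 9, 0 → max 9
Option 5 regrets: 19, 14, 0, 0, 34 → max 34
Smallest max regret = 9 → Option 4.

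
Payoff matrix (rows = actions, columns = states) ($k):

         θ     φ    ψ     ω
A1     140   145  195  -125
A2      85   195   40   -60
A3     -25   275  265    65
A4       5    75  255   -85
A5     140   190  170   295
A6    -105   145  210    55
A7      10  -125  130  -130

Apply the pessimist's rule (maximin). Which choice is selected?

A5

Row minima: A1=-125, A2=-60, A3=-25, A4=-85, A5=140, A6=-105, A7=-130
Best worst-case = 140 → A5.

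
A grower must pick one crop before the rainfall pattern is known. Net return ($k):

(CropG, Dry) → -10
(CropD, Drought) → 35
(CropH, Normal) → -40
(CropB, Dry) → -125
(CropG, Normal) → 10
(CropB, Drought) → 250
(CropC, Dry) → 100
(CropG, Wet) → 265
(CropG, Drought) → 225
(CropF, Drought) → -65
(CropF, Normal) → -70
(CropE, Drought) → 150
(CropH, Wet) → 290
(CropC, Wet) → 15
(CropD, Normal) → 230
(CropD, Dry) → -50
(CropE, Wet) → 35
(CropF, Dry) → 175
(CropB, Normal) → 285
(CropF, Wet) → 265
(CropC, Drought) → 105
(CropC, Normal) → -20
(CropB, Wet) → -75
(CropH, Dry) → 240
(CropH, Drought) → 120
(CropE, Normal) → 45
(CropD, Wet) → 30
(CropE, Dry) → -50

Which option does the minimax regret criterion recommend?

Column bests: Drought=250, Dry=240, Normal=285, Wet=290.
CropD regrets: 215, 290, 55, 260 → max 290
CropB regrets: 0, 365, 0, 365 → max 365
CropF regrets: 315, 65, 355, 25 → max 355
CropH regrets: 130, 0, 325, 0 → max 325
CropG regrets: 25, 250, 275, 25 → max 275
CropC regrets: 145, 140, 305, 275 → max 305
CropE regrets: 100, 290, 240, 255 → max 290
Smallest max regret = 275 → CropG.

CropG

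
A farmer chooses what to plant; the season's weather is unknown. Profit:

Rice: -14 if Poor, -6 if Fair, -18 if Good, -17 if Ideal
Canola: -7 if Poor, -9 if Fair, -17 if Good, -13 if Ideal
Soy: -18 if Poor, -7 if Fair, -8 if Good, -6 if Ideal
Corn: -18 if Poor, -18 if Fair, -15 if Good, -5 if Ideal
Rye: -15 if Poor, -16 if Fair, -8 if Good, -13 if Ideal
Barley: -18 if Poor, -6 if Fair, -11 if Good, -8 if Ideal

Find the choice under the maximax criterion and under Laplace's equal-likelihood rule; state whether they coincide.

maximax → Corn; laplace → Soy (disagree)

Row maxima: Rice=-6, Canola=-7, Soy=-6, Corn=-5, Rye=-8, Barley=-6
Best best-case = -5 → Corn.
Row averages: Rice=-13.75, Canola=-11.5, Soy=-9.75, Corn=-14, Rye=-13, Barley=-10.75
Highest average = -9.75 → Soy.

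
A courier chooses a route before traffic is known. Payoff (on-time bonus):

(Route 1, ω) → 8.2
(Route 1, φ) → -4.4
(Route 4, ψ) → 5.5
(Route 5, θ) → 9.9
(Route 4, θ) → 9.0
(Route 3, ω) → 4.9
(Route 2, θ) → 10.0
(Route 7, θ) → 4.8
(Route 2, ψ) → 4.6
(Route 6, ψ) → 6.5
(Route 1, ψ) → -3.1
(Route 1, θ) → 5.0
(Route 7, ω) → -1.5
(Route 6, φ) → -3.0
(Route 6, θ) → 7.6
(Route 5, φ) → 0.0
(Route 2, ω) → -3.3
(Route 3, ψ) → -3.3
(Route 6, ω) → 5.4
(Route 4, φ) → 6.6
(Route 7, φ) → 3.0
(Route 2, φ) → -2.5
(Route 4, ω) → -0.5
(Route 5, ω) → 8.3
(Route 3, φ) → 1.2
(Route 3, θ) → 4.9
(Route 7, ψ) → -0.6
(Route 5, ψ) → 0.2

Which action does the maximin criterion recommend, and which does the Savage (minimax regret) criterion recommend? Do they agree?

maximin → Route 5; minimax regret → Route 5 (agree)

Row minima: Route 1=-4.4, Route 2=-3.3, Route 3=-3.3, Route 4=-0.5, Route 5=0.0, Route 6=-3.0, Route 7=-1.5
Best worst-case = 0.0 → Route 5.
Column bests: θ=10.0, φ=6.6, ψ=6.5, ω=8.3.
Route 1 regrets: 5.0, 11.0, 9.6, 0.1 → max 11.0
Route 2 regrets: 0.0, 9.1, 1.9, 11.6 → max 11.6
Route 3 regrets: 5.1, 5.4, 9.8, 3.4 → max 9.8
Route 4 regrets: 1.0, 0.0, 1.0, 8.8 → max 8.8
Route 5 regrets: 0.1, 6.6, 6.3, 0.0 → max 6.6
Route 6 regrets: 2.4, 9.6, 0.0, 2.9 → max 9.6
Route 7 regrets: 5.2, 3.6, 7.1, 9.8 → max 9.8
Smallest max regret = 6.6 → Route 5.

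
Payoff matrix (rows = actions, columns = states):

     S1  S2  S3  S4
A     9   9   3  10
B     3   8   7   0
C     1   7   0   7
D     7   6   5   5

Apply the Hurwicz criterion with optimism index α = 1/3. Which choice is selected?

D

A: 1/3·10 + 2/3·3 = 16/3
B: 1/3·8 + 2/3·0 = 8/3
C: 1/3·7 + 2/3·0 = 7/3
D: 1/3·7 + 2/3·5 = 17/3
Highest Hurwicz score = 17/3 → D.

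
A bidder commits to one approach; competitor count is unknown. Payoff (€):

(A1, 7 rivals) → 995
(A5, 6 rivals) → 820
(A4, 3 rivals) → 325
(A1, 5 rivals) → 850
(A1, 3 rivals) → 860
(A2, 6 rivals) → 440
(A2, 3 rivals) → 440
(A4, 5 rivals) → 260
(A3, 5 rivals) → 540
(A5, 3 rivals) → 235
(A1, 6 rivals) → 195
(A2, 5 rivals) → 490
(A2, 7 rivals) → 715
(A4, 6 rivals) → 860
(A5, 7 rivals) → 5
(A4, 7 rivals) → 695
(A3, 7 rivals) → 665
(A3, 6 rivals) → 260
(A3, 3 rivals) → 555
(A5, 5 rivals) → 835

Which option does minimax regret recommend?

A2

Column bests: 3 rivals=860, 5 rivals=850, 6 rivals=860, 7 rivals=995.
A1 regrets: 0, 0, 665, 0 → max 665
A2 regrets: 420, 360, 420, 280 → max 420
A3 regrets: 305, 310, 600, 330 → max 600
A4 regrets: 535, 590, 0, 300 → max 590
A5 regrets: 625, 15, 40, 990 → max 990
Smallest max regret = 420 → A2.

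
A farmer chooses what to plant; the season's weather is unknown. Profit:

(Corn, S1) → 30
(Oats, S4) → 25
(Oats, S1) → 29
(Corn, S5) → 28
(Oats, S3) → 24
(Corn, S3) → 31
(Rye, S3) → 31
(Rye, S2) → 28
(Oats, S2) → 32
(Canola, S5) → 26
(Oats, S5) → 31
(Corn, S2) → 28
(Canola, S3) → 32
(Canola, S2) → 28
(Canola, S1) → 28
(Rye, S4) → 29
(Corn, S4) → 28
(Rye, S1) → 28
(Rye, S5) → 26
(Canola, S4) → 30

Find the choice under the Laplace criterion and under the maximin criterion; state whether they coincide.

laplace → Corn; maximin → Corn (agree)

Row averages: Rye=28.4, Oats=28.2, Canola=28.8, Corn=29
Highest average = 29 → Corn.
Row minima: Rye=26, Oats=24, Canola=26, Corn=28
Best worst-case = 28 → Corn.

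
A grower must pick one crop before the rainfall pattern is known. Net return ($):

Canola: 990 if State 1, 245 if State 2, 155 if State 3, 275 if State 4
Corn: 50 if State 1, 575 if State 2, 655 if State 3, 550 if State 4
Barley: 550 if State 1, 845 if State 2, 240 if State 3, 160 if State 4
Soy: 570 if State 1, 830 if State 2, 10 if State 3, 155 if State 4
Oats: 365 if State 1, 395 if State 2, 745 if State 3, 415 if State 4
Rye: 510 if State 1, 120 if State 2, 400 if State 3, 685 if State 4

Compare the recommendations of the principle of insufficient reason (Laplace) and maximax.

Row averages: Canola=416.25, Corn=457.5, Barley=448.75, Soy=391.25, Oats=480, Rye=428.75
Highest average = 480 → Oats.
Row maxima: Canola=990, Corn=655, Barley=845, Soy=830, Oats=745, Rye=685
Best best-case = 990 → Canola.

laplace → Oats; maximax → Canola (disagree)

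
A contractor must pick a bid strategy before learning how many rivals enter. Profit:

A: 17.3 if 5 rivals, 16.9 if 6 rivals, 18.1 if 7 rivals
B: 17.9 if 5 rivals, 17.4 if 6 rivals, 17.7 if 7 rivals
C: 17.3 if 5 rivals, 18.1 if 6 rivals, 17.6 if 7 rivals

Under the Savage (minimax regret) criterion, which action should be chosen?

C

Column bests: 5 rivals=17.9, 6 rivals=18.1, 7 rivals=18.1.
A regrets: 0.6, 1.2, 0.0 → max 1.2
B regrets: 0.0, 0.7, 0.4 → max 0.7
C regrets: 0.6, 0.0, 0.5 → max 0.6
Smallest max regret = 0.6 → C.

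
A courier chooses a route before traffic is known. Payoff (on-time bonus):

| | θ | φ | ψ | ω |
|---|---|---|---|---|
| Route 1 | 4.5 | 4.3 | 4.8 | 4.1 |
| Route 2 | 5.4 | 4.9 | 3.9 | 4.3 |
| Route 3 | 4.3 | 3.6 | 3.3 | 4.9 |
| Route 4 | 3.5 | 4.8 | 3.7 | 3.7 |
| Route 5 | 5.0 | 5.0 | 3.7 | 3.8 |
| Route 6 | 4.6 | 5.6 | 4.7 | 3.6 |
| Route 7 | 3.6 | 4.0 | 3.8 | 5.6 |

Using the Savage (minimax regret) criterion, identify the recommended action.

Route 2

Column bests: θ=5.4, φ=5.6, ψ=4.8, ω=5.6.
Route 1 regrets: 0.9, 1.3, 0.0, 1.5 → max 1.5
Route 2 regrets: 0.0, 0.7, 0.9, 1.3 → max 1.3
Route 3 regrets: 1.1, 2.0, 1.5, 0.7 → max 2.0
Route 4 regrets: 1.9, 0.8, 1.1, 1.9 → max 1.9
Route 5 regrets: 0.4, 0.6, 1.1, 1.8 → max 1.8
Route 6 regrets: 0.8, 0.0, 0.1, 2.0 → max 2.0
Route 7 regrets: 1.8, 1.6, 1.0, 0.0 → max 1.8
Smallest max regret = 1.3 → Route 2.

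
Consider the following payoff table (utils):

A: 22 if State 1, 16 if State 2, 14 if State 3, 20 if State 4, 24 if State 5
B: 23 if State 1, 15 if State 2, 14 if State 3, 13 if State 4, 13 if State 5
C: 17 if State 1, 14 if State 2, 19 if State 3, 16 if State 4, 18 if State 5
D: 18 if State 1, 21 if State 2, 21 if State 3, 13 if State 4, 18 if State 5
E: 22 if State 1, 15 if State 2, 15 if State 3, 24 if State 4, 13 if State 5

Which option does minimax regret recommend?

A

Column bests: State 1=23, State 2=21, State 3=21, State 4=24, State 5=24.
A regrets: 1, 5, 7, 4, 0 → max 7
B regrets: 0, 6, 7, 11, 11 → max 11
C regrets: 6, 7, 2, 8, 6 → max 8
D regrets: 5, 0, 0, 11, 6 → max 11
E regrets: 1, 6, 6, 0, 11 → max 11
Smallest max regret = 7 → A.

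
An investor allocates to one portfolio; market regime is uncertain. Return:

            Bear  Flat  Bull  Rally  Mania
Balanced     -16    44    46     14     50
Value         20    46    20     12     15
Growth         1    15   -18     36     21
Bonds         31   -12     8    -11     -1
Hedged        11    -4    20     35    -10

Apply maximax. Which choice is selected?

Row maxima: Balanced=50, Value=46, Growth=36, Bonds=31, Hedged=35
Best best-case = 50 → Balanced.

Balanced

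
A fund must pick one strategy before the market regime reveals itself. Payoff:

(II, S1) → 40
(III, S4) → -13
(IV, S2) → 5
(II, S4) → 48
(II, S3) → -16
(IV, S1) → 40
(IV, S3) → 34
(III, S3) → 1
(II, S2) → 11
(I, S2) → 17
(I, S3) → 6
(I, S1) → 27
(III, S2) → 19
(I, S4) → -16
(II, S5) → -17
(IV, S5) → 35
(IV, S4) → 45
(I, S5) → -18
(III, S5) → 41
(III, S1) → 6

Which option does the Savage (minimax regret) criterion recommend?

IV

Column bests: S1=40, S2=19, S3=34, S4=48, S5=41.
I regrets: 13, 2, 28, 64, 59 → max 64
II regrets: 0, 8, 50, 0, 58 → max 58
III regrets: 34, 0, 33, 61, 0 → max 61
IV regrets: 0, 14, 0, 3, 6 → max 14
Smallest max regret = 14 → IV.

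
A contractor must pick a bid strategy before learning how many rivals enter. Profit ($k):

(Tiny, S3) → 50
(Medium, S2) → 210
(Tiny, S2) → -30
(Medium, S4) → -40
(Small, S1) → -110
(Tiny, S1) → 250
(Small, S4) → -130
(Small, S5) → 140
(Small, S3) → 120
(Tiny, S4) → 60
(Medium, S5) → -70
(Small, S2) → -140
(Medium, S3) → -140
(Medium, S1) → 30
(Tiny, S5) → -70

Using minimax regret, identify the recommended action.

Tiny

Column bests: S1=250, S2=210, S3=120, S4=60, S5=140.
Tiny regrets: 0, 240, 70, 0, 210 → max 240
Small regrets: 360, 350, 0, 190, 0 → max 360
Medium regrets: 220, 0, 260, 100, 210 → max 260
Smallest max regret = 240 → Tiny.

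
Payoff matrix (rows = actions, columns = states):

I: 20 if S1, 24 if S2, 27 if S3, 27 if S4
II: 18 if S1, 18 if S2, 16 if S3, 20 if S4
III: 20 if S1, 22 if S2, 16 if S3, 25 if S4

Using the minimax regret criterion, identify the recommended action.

Column bests: S1=20, S2=24, S3=27, S4=27.
I regrets: 0, 0, 0, 0 → max 0
II regrets: 2, 6, 11, 7 → max 11
III regrets: 0, 2, 11, 2 → max 11
Smallest max regret = 0 → I.

I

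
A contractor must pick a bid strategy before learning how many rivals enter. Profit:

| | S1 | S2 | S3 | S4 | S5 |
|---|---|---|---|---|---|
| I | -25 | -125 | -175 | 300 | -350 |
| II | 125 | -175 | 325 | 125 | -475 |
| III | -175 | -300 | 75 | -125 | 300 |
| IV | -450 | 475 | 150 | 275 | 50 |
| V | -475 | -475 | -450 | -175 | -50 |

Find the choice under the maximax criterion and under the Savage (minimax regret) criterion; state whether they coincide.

maximax → IV; minimax regret → IV (agree)

Row maxima: I=300, II=325, III=300, IV=475, V=-50
Best best-case = 475 → IV.
Column bests: S1=125, S2=475, S3=325, S4=300, S5=300.
I regrets: 150, 600, 500, 0, 650 → max 650
II regrets: 0, 650, 0, 175, 775 → max 775
III regrets: 300, 775, 250, 425, 0 → max 775
IV regrets: 575, 0, 175, 25, 250 → max 575
V regrets: 600, 950, 775, 475, 350 → max 950
Smallest max regret = 575 → IV.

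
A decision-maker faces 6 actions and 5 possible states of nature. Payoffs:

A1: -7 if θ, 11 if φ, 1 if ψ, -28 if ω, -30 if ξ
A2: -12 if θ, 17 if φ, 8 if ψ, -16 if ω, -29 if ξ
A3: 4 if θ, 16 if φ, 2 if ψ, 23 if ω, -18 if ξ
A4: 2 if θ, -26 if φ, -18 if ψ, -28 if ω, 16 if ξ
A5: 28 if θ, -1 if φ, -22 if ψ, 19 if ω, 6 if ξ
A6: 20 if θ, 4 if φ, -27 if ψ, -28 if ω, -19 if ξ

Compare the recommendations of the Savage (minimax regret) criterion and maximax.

minimax regret → A5; maximax → A5 (agree)

Column bests: θ=28, φ=17, ψ=8, ω=23, ξ=16.
A1 regrets: 35, 6, 7, 51, 46 → max 51
A2 regrets: 40, 0, 0, 39, 45 → max 45
A3 regrets: 24, 1, 6, 0, 34 → max 34
A4 regrets: 26, 43, 26, 51, 0 → max 51
A5 regrets: 0, 18, 30, 4, 10 → max 30
A6 regrets: 8, 13, 35, 51, 35 → max 51
Smallest max regret = 30 → A5.
Row maxima: A1=11, A2=17, A3=23, A4=16, A5=28, A6=20
Best best-case = 28 → A5.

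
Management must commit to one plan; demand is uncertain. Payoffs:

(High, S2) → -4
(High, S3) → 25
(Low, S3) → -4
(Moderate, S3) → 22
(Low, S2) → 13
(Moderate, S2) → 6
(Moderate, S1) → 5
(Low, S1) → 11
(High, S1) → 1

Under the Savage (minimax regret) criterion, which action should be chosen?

Moderate

Column bests: S1=11, S2=13, S3=25.
Low regrets: 0, 0, 29 → max 29
Moderate regrets: 6, 7, 3 → max 7
High regrets: 10, 17, 0 → max 17
Smallest max regret = 7 → Moderate.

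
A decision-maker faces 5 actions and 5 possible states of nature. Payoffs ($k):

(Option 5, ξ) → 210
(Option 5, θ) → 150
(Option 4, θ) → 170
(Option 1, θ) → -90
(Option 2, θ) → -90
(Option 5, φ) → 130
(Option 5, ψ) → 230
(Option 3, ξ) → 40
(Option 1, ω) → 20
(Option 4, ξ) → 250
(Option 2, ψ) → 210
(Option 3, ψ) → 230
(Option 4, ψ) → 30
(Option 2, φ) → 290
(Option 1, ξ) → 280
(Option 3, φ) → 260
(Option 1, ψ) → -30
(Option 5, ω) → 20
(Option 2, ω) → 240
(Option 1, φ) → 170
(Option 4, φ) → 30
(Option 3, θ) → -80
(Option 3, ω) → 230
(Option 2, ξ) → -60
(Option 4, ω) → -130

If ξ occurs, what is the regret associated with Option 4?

30

Best payoff under ξ is 280.
Regret = 280 − 250 = 30.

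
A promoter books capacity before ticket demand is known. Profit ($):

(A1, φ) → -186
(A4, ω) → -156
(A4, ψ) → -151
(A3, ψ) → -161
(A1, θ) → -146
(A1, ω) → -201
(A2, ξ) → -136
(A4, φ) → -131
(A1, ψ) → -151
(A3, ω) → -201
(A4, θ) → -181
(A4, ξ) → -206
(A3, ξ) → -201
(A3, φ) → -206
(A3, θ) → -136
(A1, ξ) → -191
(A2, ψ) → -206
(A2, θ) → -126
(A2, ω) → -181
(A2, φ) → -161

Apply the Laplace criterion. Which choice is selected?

Row averages: A1=-175, A2=-162, A3=-181, A4=-165
Highest average = -162 → A2.

A2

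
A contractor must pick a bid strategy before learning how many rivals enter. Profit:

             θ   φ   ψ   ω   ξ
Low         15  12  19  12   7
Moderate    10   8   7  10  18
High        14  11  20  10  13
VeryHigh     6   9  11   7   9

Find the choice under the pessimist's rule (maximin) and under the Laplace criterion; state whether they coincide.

maximin → High; laplace → High (agree)

Row minima: Low=7, Moderate=7, High=10, VeryHigh=6
Best worst-case = 10 → High.
Row averages: Low=13, Moderate=10.6, High=13.6, VeryHigh=8.4
Highest average = 13.6 → High.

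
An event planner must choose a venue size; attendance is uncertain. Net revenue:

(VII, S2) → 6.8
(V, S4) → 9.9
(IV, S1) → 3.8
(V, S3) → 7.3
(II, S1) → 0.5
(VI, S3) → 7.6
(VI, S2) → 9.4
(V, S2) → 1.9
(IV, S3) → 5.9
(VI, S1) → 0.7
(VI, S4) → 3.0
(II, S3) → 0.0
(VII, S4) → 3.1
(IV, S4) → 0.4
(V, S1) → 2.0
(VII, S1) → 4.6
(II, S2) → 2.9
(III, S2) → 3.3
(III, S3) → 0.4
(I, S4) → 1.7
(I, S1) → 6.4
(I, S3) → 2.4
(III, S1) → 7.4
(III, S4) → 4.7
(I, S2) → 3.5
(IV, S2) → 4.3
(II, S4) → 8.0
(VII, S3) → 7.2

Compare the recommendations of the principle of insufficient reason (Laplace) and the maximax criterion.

Row averages: I=3.5, II=2.85, III=3.95, IV=3.6, V=5.275, VI=5.175, VII=5.425
Highest average = 5.425 → VII.
Row maxima: I=6.4, II=8.0, III=7.4, IV=5.9, V=9.9, VI=9.4, VII=7.2
Best best-case = 9.9 → V.

laplace → VII; maximax → V (disagree)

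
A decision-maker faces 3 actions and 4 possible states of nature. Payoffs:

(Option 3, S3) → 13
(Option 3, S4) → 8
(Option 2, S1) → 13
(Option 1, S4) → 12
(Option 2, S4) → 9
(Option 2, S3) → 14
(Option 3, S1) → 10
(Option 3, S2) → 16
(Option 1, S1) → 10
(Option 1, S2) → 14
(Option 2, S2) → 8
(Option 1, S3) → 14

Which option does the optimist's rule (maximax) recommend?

Option 3

Row maxima: Option 1=14, Option 2=14, Option 3=16
Best best-case = 16 → Option 3.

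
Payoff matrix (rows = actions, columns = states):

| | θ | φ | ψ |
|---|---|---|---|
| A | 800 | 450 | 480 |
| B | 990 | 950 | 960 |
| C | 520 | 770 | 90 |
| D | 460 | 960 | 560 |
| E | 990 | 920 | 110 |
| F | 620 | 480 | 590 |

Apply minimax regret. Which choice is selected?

Column bests: θ=990, φ=960, ψ=960.
A regrets: 190, 510, 480 → max 510
B regrets: 0, 10, 0 → max 10
C regrets: 470, 190, 870 → max 870
D regrets: 530, 0, 400 → max 530
E regrets: 0, 40, 850 → max 850
F regrets: 370, 480, 370 → max 480
Smallest max regret = 10 → B.

B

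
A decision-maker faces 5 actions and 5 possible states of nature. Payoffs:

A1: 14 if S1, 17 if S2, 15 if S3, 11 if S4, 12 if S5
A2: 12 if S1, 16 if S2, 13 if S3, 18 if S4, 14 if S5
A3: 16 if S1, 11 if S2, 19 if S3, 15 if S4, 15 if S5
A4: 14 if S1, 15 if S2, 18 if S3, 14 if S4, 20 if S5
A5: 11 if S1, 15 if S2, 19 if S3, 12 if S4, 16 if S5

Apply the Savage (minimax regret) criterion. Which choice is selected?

Column bests: S1=16, S2=17, S3=19, S4=18, S5=20.
A1 regrets: 2, 0, 4, 7, 8 → max 8
A2 regrets: 4, 1, 6, 0, 6 → max 6
A3 regrets: 0, 6, 0, 3, 5 → max 6
A4 regrets: 2, 2, 1, 4, 0 → max 4
A5 regrets: 5, 2, 0, 6, 4 → max 6
Smallest max regret = 4 → A4.

A4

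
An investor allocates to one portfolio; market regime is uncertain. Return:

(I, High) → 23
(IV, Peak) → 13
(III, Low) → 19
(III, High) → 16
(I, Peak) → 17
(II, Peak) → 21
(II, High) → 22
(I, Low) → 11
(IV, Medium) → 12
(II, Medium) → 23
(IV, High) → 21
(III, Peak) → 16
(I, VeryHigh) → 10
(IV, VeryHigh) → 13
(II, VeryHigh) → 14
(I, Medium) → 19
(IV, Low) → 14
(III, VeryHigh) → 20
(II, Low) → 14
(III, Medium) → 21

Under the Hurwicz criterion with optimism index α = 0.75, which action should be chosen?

II

I: 0.75·23 + 0.25·10 = 19.75
II: 0.75·23 + 0.25·14 = 20.75
III: 0.75·21 + 0.25·16 = 19.75
IV: 0.75·21 + 0.25·12 = 18.75
Highest Hurwicz score = 20.75 → II.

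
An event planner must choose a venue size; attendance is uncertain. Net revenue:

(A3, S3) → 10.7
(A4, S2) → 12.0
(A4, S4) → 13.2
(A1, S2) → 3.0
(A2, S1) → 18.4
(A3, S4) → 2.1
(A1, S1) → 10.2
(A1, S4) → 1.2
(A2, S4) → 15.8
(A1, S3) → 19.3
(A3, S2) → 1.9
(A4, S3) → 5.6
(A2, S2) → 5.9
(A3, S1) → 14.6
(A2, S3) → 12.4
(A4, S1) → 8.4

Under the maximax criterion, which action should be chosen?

Row maxima: A1=19.3, A2=18.4, A3=14.6, A4=13.2
Best best-case = 19.3 → A1.

A1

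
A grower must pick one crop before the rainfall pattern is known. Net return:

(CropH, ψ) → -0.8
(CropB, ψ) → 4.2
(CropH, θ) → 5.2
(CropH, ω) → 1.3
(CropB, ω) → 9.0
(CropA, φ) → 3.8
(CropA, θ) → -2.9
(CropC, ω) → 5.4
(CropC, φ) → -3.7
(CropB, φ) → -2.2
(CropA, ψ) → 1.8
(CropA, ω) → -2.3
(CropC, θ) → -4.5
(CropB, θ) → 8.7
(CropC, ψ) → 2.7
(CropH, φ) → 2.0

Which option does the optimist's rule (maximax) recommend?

CropB

Row maxima: CropC=5.4, CropA=3.8, CropH=5.2, CropB=9.0
Best best-case = 9.0 → CropB.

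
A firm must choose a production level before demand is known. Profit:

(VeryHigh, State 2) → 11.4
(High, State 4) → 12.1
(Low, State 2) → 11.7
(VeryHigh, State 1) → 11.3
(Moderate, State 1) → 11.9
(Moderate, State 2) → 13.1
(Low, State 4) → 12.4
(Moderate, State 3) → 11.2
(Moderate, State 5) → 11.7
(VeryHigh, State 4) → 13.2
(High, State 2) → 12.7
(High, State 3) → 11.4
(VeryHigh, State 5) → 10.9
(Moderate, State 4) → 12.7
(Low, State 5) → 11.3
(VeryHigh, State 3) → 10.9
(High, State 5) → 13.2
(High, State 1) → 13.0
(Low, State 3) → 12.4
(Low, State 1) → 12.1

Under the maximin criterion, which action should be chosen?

Row minima: Low=11.3, Moderate=11.2, High=11.4, VeryHigh=10.9
Best worst-case = 11.4 → High.

High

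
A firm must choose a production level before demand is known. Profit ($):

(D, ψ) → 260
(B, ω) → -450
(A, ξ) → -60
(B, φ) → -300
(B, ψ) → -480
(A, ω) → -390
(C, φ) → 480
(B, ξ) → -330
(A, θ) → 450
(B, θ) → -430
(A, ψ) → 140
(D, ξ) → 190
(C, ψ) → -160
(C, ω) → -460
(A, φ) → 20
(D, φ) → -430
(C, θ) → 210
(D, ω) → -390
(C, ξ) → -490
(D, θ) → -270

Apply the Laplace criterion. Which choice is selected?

A

Row averages: A=32, B=-398, C=-84, D=-128
Highest average = 32 → A.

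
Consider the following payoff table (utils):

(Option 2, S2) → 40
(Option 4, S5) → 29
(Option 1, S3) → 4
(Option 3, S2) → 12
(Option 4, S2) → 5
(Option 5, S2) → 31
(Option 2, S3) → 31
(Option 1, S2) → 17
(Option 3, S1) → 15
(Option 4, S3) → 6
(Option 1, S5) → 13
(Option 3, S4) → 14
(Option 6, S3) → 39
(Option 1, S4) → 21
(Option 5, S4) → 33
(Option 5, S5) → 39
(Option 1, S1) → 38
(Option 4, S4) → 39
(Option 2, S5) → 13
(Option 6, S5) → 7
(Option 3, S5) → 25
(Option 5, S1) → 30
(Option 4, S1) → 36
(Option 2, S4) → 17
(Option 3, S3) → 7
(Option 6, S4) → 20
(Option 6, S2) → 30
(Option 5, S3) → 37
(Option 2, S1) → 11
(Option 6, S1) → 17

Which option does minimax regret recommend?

Option 5

Column bests: S1=38, S2=40, S3=39, S4=39, S5=39.
Option 1 regrets: 0, 23, 35, 18, 26 → max 35
Option 2 regrets: 27, 0, 8, 22, 26 → max 27
Option 3 regrets: 23, 28, 32, 25, 14 → max 32
Option 4 regrets: 2, 35, 33, 0, 10 → max 35
Option 5 regrets: 8, 9, 2, 6, 0 → max 9
Option 6 regrets: 21, 10, 0, 19, 32 → max 32
Smallest max regret = 9 → Option 5.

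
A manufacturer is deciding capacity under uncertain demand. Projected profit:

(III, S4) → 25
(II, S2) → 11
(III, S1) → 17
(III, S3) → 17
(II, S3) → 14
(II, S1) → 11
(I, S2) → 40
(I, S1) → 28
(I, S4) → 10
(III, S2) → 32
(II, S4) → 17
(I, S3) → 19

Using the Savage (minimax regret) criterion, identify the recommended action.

III

Column bests: S1=28, S2=40, S3=19, S4=25.
I regrets: 0, 0, 0, 15 → max 15
II regrets: 17, 29, 5, 8 → max 29
III regrets: 11, 8, 2, 0 → max 11
Smallest max regret = 11 → III.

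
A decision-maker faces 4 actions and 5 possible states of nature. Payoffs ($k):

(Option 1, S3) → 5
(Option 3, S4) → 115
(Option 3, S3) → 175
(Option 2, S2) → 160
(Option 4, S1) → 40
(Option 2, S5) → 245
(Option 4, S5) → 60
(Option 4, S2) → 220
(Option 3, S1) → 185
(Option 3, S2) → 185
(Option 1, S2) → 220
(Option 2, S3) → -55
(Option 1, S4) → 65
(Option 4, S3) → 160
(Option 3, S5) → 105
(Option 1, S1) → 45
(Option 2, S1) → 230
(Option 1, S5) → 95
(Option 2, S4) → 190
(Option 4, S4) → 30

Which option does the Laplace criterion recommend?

Option 2

Row averages: Option 1=86, Option 2=154, Option 3=153, Option 4=102
Highest average = 154 → Option 2.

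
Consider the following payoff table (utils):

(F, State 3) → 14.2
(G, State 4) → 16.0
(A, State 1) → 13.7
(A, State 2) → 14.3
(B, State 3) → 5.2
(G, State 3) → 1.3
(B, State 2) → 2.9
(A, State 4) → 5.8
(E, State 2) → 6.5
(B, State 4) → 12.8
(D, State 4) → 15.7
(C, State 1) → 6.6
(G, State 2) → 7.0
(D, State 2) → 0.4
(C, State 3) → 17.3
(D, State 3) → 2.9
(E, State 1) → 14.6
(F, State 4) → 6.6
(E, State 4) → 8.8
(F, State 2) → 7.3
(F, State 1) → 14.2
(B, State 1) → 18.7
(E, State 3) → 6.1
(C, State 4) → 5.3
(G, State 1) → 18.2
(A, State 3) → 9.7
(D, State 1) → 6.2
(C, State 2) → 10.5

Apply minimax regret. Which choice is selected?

F

Column bests: State 1=18.7, State 2=14.3, State 3=17.3, State 4=16.0.
A regrets: 5.0, 0.0, 7.6, 10.2 → max 10.2
B regrets: 0.0, 11.4, 12.1, 3.2 → max 12.1
C regrets: 12.1, 3.8, 0.0, 10.7 → max 12.1
D regrets: 12.5, 13.9, 14.4, 0.3 → max 14.4
E regrets: 4.1, 7.8, 11.2, 7.2 → max 11.2
F regrets: 4.5, 7.0, 3.1, 9.4 → max 9.4
G regrets: 0.5, 7.3, 16.0, 0.0 → max 16.0
Smallest max regret = 9.4 → F.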